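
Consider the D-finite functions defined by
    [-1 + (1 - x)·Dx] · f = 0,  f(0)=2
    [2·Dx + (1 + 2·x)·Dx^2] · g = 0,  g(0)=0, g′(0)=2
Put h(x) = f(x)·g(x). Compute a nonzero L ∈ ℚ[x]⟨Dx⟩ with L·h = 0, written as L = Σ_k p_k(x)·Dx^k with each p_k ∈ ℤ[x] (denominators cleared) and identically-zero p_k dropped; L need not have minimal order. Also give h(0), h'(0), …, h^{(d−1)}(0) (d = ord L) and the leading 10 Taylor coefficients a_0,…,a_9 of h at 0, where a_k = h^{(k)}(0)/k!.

f: a_k = 2, 2, 2, 2, 2, 2, 2, 2, 2, 2, …
g: a_k = 0, 2, -2, 8/3, -4, 32/5, -32/3, 128/7, -32, 512/9, …
h₀=f·g: eliminate ⇒ L₀, order ≤ 1·2.
L = 2 + 6·x·Dx + (-1 - x + 2·x^2)·Dx^2  (order 2).
h: a_k = 0, 4, 0, 16/3, -8/3, 152/15, -56/5, 888/35, -1352/35, 23672/315, …
ICs: h(0) = 0, h′(0) = 4.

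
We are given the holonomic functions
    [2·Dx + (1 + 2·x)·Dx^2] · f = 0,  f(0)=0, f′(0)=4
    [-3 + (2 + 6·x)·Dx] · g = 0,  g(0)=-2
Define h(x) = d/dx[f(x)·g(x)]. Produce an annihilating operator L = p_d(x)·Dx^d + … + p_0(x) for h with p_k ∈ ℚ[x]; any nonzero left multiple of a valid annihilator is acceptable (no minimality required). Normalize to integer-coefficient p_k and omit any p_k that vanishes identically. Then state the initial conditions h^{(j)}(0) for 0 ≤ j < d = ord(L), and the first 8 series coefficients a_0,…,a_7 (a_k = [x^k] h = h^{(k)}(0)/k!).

L = (39 + 180·x + 108·x^2) + (116 + 756·x + 1512·x^2 + 864·x^3)·Dx + (20 + 184·x + 612·x^2 + 864·x^3 + 432·x^4)·Dx^2  (order 2).
h: a_k = -8, -8, 31, -90, 3937/16, -52897/80, 1134179/640, -5339567/1120, …
ICs: h(0) = -8, h′(0) = -8.

f: a_k = 0, 4, -4, 16/3, -8, 64/5, -64/3, 256/7, …
g: a_k = -2, -3, 9/4, -27/8, 405/64, -1701/128, 15309/512, -72171/1024, …
f·g: L₀ = L_f ⊗_s L_g, ord ≤ 2·1.
Derive L from L₀ (diff closure).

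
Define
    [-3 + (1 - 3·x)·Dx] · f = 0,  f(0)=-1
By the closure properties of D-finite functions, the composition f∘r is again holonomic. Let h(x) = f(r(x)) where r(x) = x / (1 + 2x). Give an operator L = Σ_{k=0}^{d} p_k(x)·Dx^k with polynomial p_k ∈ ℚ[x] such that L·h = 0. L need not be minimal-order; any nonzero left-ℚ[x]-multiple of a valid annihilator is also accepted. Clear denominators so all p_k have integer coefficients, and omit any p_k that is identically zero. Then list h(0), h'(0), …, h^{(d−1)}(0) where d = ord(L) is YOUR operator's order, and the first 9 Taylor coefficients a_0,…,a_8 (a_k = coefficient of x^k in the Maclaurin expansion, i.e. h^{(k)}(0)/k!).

L = 3 + (-1 - x + 2·x^2)·Dx  (order 1).
h: a_k = -1, -3, -3, -3, -3, -3, -3, -3, -3, …
ICs: h(0) = -1.

f: a_k = -1, -3, -9, -27, -81, -243, -729, -2187, -6561, …
L₀ from L_f via x↦r, Dx↦r'^{-1}Dx.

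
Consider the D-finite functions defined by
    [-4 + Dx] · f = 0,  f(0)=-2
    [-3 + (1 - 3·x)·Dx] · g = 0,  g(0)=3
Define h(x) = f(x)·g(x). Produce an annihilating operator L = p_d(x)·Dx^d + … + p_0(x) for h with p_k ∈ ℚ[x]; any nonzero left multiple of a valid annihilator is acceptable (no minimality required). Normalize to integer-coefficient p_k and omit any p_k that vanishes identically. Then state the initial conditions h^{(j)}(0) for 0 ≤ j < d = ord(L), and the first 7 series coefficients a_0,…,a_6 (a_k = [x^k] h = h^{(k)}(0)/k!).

L = (7 - 12·x) + (-1 + 3·x)·Dx  (order 1).
h: a_k = -6, -42, -174, -586, -1822, -27586/5, -248786/15, …
ICs: h(0) = -6.

f: a_k = -2, -8, -16, -64/3, -64/3, -256/15, -512/45, …
g: a_k = 3, 9, 27, 81, 243, 729, 2187, …
Product ⇒ symmetric product L₀, ord ≤ 1.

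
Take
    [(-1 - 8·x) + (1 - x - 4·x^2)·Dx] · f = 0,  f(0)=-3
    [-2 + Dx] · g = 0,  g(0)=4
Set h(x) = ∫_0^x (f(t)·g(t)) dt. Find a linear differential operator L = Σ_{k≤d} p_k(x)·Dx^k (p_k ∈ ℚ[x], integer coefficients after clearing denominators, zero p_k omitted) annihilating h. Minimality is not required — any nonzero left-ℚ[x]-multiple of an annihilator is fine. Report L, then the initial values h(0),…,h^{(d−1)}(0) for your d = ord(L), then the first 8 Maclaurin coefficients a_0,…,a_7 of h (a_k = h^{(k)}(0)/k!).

f: a_k = -3, -3, -15, -27, -87, -195, -543, -1323, …
g: a_k = 4, 8, 8, 16/3, 8/3, 16/15, 16/45, 32/315, …
L₀ := L_f ⊗_s L_g (sym. prod.), ord ≤ 1.
h=∫₀ˣh₀: take L = L₀·Dx.
L = (3 + 6·x - 8·x^2)·Dx + (-1 + x + 4·x^2)·Dx^2  (order 2).
h: a_k = 0, -12, -18, -36, -67, -708/5, -1486/5, -9892/15, …
ICs: h(0) = 0, h′(0) = -12.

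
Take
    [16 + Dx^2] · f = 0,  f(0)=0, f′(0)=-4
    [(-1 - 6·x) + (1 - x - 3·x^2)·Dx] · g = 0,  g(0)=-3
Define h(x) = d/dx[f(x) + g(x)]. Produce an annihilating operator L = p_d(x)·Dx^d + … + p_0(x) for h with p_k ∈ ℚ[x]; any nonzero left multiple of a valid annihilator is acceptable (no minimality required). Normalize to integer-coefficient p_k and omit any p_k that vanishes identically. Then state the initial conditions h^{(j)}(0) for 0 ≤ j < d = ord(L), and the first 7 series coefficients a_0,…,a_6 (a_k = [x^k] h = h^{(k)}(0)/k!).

L = (4672 + 20416·x + 66304·x^2 + 32640·x^3 + 66240·x^4 + 62208·x^5 + 62208·x^6) + (-464 - 2352·x + 3792·x^2 + 6752·x^3 - 2400·x^4 + 5184·x^5 + 24192·x^6 + 20736·x^7)·Dx + (292 + 1276·x + 4144·x^2 + 2040·x^3 + 4140·x^4 + 3888·x^5 + 3888·x^6)·Dx^2 + (-29 - 147·x + 237·x^2 + 422·x^3 - 150·x^4 + 324·x^5 + 1512·x^6 + 1296·x^7)·Dx^3  (order 3).
h: a_k = -7, -24, -31, -228, -1928/3, -1746, -204041/45, …
ICs: h(0) = -7, h′(0) = -24, h′′(0) = -62.

f: a_k = 0, -4, 0, 32/3, 0, -128/15, 0, …
g: a_k = -3, -3, -12, -21, -57, -120, -291, …
Weyl lclm of L_f,L_g ⇒ L₀ (ord ≤ 3).
h₀' ⇒ L via d/dx closure of L₀.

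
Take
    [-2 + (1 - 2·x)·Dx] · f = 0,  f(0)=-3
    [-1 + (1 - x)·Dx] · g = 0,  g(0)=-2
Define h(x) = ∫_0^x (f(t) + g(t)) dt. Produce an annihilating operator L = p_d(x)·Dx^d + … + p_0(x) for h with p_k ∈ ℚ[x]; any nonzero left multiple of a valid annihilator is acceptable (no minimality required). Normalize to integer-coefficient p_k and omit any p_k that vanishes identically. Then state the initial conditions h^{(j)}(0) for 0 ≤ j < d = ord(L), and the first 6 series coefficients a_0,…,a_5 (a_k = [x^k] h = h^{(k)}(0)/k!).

L = -4·Dx + (6 - 8·x)·Dx^2 + (-1 + 3·x - 2·x^2)·Dx^3  (order 3).
h: a_k = 0, -5, -4, -14/3, -13/2, -10, …
ICs: h(0) = 0, h′(0) = -5, h′′(0) = -8.

f: a_k = -3, -6, -12, -24, -48, -96, …
g: a_k = -2, -2, -2, -2, -2, -2, …
h₀=f+g: left-lcm gives L₀, ord ≤ 2.
∫: right-multiply L₀ by Dx.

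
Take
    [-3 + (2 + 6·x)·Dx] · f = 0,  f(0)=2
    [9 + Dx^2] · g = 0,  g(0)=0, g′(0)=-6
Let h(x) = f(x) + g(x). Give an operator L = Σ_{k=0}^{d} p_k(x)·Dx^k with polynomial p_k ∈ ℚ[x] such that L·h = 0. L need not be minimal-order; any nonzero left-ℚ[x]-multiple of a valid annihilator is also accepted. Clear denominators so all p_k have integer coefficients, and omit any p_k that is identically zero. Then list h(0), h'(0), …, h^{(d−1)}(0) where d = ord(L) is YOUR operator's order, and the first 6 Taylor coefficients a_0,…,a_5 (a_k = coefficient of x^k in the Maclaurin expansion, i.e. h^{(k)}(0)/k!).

f: a_k = 2, 3, -9/4, 27/8, -405/64, 1701/128, …
g: a_k = 0, -6, 0, 9, 0, -81/20, …
h₀=f+g: left-lcm gives L₀, ord ≤ 3.
L = (-63 - 216·x - 324·x^2) + (18 + 198·x + 648·x^2 + 648·x^3)·Dx + (-7 - 24·x - 36·x^2)·Dx^2 + (2 + 22·x + 72·x^2 + 72·x^3)·Dx^3  (order 3).
h: a_k = 2, -3, -9/4, 99/8, -405/64, 5913/640, …
ICs: h(0) = 2, h′(0) = -3, h′′(0) = -9/2.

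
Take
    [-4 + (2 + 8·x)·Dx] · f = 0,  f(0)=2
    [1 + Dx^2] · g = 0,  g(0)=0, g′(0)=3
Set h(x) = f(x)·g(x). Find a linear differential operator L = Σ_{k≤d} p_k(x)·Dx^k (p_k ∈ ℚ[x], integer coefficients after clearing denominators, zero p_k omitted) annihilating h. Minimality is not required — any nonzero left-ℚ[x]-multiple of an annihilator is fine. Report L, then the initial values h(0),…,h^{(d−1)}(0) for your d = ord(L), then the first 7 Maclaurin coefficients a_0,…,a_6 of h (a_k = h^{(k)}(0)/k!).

L = (13 + 8·x + 16·x^2) + (-4 - 16·x)·Dx + (1 + 8·x + 16·x^2)·Dx^2  (order 2).
h: a_k = 0, 6, 12, -13, 22, -1159/20, 1641/10, …
ICs: h(0) = 0, h′(0) = 6.

f: a_k = 2, 4, -4, 8, -20, 56, -168, …
g: a_k = 0, 3, 0, -1/2, 0, 1/40, 0, …
f·g: L₀ = L_f ⊗_s L_g, ord ≤ 1·2.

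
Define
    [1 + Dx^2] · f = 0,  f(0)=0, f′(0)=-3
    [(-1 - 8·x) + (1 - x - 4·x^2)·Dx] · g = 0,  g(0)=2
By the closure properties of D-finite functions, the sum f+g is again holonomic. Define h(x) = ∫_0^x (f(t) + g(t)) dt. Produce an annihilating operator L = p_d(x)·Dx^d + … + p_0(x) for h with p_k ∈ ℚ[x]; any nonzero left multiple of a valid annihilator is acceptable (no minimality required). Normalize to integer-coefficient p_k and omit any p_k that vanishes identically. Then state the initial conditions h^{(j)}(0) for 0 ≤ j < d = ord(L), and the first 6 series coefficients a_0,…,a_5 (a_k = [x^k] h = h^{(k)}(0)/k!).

f: a_k = 0, -3, 0, 1/2, 0, -1/40, …
g: a_k = 2, 2, 10, 18, 58, 130, …
Weyl lclm of L_f,L_g ⇒ L₀ (ord ≤ 3).
h=∫h₀ ⇒ L = L₀·Dx.
L = (-55 - 486·x - 553·x^2 - 1488·x^3 - 80·x^4 - 128·x^5)·Dx + (11 + 11·x + 23·x^2 - 169·x^3 - 348·x^4 - 48·x^5 - 64·x^6)·Dx^2 + (-55 - 486·x - 553·x^2 - 1488·x^3 - 80·x^4 - 128·x^5)·Dx^3 + (11 + 11·x + 23·x^2 - 169·x^3 - 348·x^4 - 48·x^5 - 64·x^6)·Dx^4  (order 4).
h: a_k = 0, 2, -1/2, 10/3, 37/8, 58/5, …
ICs: h(0) = 0, h′(0) = 2, h′′(0) = -1, h′′′(0) = 20.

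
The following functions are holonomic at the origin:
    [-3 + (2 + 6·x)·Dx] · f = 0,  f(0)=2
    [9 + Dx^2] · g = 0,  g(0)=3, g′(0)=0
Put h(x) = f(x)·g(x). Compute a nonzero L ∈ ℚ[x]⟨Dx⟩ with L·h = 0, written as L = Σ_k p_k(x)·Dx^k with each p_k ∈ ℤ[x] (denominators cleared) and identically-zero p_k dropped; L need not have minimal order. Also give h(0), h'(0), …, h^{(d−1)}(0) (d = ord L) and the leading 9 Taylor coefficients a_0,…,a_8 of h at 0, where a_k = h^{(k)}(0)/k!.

f: a_k = 2, 3, -9/4, 27/8, -405/64, 1701/128, -15309/512, 72171/1024, -2814669/16384, …
g: a_k = 3, 0, -27/2, 0, 81/8, 0, -243/80, 0, 2187/4480, …
L₀ := L_f ⊗_s L_g (sym. prod.), ord ≤ 2.
L = (63 + 216·x + 324·x^2) + (-12 - 36·x)·Dx + (4 + 24·x + 36·x^2)·Dx^2  (order 2).
h: a_k = 6, 9, -135/4, -243/8, 2025/64, 3159/128, -84807/2560, 292329/5120, -96330789/573440, …
ICs: h(0) = 6, h′(0) = 9.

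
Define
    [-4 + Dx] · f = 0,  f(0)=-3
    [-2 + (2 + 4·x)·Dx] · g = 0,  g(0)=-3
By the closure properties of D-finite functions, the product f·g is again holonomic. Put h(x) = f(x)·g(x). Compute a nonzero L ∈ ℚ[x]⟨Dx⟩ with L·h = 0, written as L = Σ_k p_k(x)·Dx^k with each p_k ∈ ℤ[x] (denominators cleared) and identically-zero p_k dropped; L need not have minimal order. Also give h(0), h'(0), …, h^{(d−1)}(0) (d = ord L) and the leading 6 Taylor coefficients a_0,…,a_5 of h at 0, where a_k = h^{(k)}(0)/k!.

f: a_k = -3, -12, -24, -32, -32, -128/5, …
g: a_k = -3, -3, 3/2, -3/2, 15/8, -21/8, …
h₀=f·g: eliminate ⇒ L₀, order ≤ 1·1.
L = (-5 - 8·x) + (1 + 2·x)·Dx  (order 1).
h: a_k = 9, 45, 207/2, 309/2, 1347/8, 5847/40, …
ICs: h(0) = 9.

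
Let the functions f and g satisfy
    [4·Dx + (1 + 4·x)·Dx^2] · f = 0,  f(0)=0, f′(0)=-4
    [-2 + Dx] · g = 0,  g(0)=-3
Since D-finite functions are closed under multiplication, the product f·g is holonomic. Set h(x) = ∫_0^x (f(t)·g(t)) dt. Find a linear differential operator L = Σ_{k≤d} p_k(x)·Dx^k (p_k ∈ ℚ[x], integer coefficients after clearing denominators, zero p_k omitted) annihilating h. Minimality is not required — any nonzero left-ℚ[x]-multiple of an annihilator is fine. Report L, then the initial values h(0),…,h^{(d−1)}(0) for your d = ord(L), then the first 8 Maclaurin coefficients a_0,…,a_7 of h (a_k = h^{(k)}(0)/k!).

L = (-4 + 16·x)·Dx - 16·x·Dx^2 + (1 + 4·x)·Dx^3  (order 3).
h: a_k = 0, 0, 6, 0, 10, -96/5, 836/15, -3392/21, …
ICs: h(0) = 0, h′(0) = 0, h′′(0) = 12.

f: a_k = 0, -4, 8, -64/3, 64, -1024/5, 2048/3, -16384/7, …
g: a_k = -3, -6, -6, -4, -2, -4/5, -4/15, -8/105, …
Sym-product of L_f,L_g gives L₀ (≤ ord 2).
∫: right-multiply L₀ by Dx.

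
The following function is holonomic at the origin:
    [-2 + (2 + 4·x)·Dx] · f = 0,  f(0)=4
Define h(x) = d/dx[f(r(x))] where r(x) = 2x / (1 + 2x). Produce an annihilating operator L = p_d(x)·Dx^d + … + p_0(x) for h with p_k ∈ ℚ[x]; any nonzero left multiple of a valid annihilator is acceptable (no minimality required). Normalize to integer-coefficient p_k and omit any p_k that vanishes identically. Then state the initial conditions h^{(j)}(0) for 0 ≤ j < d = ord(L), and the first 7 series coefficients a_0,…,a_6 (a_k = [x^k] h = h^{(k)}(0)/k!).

L = (-6 - 24·x) + (-1 - 8·x - 12·x^2)·Dx  (order 1).
h: a_k = 8, -48, 240, -1184, 6000, -31392, 168672, …
ICs: h(0) = 8.

f: a_k = 4, 4, -2, 2, -5/2, 7/2, -21/4, …
f∘r: x↦r, Dx↦Dx/r' in L_f ⇒ L₀.
h=h₀': d/dx-closure on L₀ ⇒ L.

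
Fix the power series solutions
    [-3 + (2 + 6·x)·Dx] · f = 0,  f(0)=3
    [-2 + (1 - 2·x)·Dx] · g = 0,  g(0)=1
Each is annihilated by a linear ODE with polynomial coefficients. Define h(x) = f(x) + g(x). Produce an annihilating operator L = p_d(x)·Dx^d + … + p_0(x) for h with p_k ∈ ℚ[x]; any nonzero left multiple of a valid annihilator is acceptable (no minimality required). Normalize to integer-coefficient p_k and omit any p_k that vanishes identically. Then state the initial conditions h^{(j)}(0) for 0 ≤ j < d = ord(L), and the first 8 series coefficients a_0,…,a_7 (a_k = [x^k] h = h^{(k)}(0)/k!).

f: a_k = 3, 9/2, -27/8, 81/16, -1215/128, 5103/256, -45927/1024, 216513/2048, …
g: a_k = 1, 2, 4, 8, 16, 32, 64, 128, …
Weyl lclm of L_f,L_g ⇒ L₀ (ord ≤ 2).
L = (66 + 108·x) + (-41 - 156·x - 324·x^2)·Dx + (2 + 38·x + 24·x^2 - 216·x^3)·Dx^2  (order 2).
h: a_k = 4, 13/2, 5/8, 209/16, 833/128, 13295/256, 19609/1024, 478657/2048, …
ICs: h(0) = 4, h′(0) = 13/2.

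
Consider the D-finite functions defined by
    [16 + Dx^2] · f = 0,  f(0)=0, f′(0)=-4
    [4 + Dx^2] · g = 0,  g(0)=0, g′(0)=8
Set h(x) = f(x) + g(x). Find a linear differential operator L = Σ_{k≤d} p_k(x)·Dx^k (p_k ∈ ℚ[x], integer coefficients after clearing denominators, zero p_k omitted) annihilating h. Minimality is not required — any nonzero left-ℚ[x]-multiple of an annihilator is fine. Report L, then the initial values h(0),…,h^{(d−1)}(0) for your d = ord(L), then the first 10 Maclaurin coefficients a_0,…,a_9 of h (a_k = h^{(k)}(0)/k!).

f: a_k = 0, -4, 0, 32/3, 0, -128/15, 0, 1024/315, 0, -2048/2835, …
g: a_k = 0, 8, 0, -16/3, 0, 16/15, 0, -32/315, 0, 16/2835, …
Weyl lclm of L_f,L_g ⇒ L₀ (ord ≤ 4).
L = 64 + 20·Dx^2 + Dx^4  (order 4).
h: a_k = 0, 4, 0, 16/3, 0, -112/15, 0, 992/315, 0, -2032/2835, …
ICs: h(0) = 0, h′(0) = 4, h′′(0) = 0, h′′′(0) = 32.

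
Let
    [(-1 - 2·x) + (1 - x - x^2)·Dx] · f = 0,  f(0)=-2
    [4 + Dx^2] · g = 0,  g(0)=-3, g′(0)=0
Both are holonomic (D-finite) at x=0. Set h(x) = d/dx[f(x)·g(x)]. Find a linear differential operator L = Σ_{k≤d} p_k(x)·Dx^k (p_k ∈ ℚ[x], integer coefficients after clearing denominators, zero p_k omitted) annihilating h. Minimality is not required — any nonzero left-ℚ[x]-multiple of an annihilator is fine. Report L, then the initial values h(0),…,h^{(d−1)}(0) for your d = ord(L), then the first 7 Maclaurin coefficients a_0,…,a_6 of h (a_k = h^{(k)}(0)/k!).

L = (-6 - 16·x - 8·x^2 + 16·x^3 + 8·x^4) + (-1 + 2·x + 12·x^2 + 8·x^3)·Dx + (1 - 3·x - x^2 + 4·x^3 + 2·x^4)·Dx^2  (order 2).
h: a_k = 6, 0, 18, 40, 80, 764/5, 4354/15, …
ICs: h(0) = 6, h′(0) = 0.

f: a_k = -2, -2, -4, -6, -10, -16, -26, …
g: a_k = -3, 0, 6, 0, -2, 0, 4/15, …
f·g: L₀ = L_f ⊗_s L_g, ord ≤ 1·2.
h₀' ⇒ L via d/dx closure of L₀.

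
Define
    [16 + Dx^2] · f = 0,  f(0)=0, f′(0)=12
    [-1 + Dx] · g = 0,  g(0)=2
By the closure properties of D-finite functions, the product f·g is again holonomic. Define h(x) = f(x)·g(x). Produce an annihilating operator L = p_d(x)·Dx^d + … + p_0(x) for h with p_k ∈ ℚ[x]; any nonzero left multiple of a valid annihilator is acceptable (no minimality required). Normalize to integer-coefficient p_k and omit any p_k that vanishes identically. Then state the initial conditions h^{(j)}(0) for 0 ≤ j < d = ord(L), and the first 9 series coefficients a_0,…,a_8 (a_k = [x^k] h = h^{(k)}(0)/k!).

L = 17 - 2·Dx + Dx^2  (order 2).
h: a_k = 0, 24, 24, -52, -60, 101/5, 611/15, 727/210, -23/2, …
ICs: h(0) = 0, h′(0) = 24.

f: a_k = 0, 12, 0, -32, 0, 128/5, 0, -1024/105, 0, …
g: a_k = 2, 2, 1, 1/3, 1/12, 1/60, 1/360, 1/2520, 1/20160, …
Product ⇒ symmetric product L₀, ord ≤ 2.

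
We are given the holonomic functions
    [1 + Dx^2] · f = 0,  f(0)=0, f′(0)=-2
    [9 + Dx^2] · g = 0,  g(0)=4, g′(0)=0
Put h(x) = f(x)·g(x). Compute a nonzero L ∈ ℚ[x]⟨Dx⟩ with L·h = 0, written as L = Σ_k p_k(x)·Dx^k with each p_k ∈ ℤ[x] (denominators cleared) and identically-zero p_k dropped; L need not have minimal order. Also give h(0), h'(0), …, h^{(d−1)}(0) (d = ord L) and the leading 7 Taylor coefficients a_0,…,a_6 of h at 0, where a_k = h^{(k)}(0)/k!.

f: a_k = 0, -2, 0, 1/3, 0, -1/60, 0, …
g: a_k = 4, 0, -18, 0, 27/2, 0, -81/20, …
f·g: L₀ = L_f ⊗_s L_g, ord ≤ 2·2.
L = 64 + 20·Dx^2 + Dx^4  (order 4).
h: a_k = 0, -8, 0, 112/3, 0, -496/15, 0, …
ICs: h(0) = 0, h′(0) = -8, h′′(0) = 0, h′′′(0) = 224.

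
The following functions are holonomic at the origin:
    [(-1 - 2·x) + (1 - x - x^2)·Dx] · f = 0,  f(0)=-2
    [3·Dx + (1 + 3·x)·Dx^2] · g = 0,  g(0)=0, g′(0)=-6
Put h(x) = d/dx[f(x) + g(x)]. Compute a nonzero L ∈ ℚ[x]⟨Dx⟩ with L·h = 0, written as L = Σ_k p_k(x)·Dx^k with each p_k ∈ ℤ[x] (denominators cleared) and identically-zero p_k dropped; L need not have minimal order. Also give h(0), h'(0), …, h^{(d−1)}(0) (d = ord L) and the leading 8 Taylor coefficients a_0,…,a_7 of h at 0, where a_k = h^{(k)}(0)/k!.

f: a_k = -2, -2, -4, -6, -10, -16, -26, -42, …
g: a_k = 0, -6, 9, -18, 81/2, -486/5, 243, -4374/7, …
f+g: L₀ = lclm(L_f,L_g), ord ≤ 1+2.
h₀' ⇒ L via d/dx closure of L₀.
L = (126 + 342·x + 468·x^2 + 180·x^3 + 108·x^4) + (156·x + 576·x^2 + 672·x^3 + 378·x^4 + 180·x^5)·Dx + (-7 - 35·x - 29·x^2 + 63·x^3 + 99·x^4 + 93·x^5 + 36·x^6)·Dx^2  (order 2).
h: a_k = -8, 10, -72, 122, -566, 1302, -4668, 12578, …
ICs: h(0) = -8, h′(0) = 10.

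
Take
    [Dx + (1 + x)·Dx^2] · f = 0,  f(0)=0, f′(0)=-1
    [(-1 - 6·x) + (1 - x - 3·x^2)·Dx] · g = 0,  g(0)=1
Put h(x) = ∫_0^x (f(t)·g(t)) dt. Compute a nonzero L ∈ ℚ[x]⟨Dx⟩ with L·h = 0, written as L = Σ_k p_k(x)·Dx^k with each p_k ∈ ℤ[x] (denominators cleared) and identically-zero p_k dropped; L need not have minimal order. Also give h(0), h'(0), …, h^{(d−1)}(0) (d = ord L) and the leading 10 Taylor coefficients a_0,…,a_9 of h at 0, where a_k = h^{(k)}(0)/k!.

L = (7 + 12·x)·Dx + (1 + 15·x + 15·x^2)·Dx^2 + (-1 + 4·x^2 + 3·x^3)·Dx^3  (order 3).
h: a_k = 0, 0, -1/2, -1/6, -23/24, -61/60, -1007/360, -478/105, -34591/3360, -149381/7560, …
ICs: h(0) = 0, h′(0) = 0, h′′(0) = -1.

f: a_k = 0, -1, 1/2, -1/3, 1/4, -1/5, 1/6, -1/7, 1/8, -1/9, …
g: a_k = 1, 1, 4, 7, 19, 40, 97, 217, 508, 1159, …
f·g: L₀ = L_f ⊗_s L_g, ord ≤ 2·1.
Integrate: L := L₀·Dx.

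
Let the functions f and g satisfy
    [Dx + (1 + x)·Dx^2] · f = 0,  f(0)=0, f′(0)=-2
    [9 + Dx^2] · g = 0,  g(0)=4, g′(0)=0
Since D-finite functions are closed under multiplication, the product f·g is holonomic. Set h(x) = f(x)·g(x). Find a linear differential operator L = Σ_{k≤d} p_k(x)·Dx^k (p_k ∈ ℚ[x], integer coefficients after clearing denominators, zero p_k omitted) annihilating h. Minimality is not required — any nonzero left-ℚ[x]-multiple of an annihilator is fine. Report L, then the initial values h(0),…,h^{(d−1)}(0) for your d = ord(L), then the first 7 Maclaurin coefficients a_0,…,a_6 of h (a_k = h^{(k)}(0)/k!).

f: a_k = 0, -2, 1, -2/3, 1/2, -2/5, 1/3, …
g: a_k = 4, 0, -18, 0, 27/2, 0, -81/20, …
Product ⇒ symmetric product L₀, ord ≤ 4.
L = (2493 + 10854·x + 17091·x^2 + 11664·x^3 + 2916·x^4) + (612 + 1908·x + 1944·x^2 + 648·x^3)·Dx + (592 + 2484·x + 3834·x^2 + 2592·x^3 + 648·x^4)·Dx^2 + (68 + 212·x + 216·x^2 + 72·x^3)·Dx^3 + (35 + 142·x + 215·x^2 + 144·x^3 + 36·x^4)·Dx^4  (order 4).
h: a_k = 0, -8, 4, 100/3, -16, -83/5, 35/6, …
ICs: h(0) = 0, h′(0) = -8, h′′(0) = 8, h′′′(0) = 200.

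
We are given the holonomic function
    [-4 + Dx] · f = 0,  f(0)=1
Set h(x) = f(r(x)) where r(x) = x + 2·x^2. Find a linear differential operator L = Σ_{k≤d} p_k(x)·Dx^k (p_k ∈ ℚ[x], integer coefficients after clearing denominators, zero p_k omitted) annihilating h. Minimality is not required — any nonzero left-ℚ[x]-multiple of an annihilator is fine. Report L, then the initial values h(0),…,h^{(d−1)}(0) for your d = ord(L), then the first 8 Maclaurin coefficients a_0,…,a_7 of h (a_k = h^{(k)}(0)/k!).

L = (-4 - 16·x) + Dx  (order 1).
h: a_k = 1, 4, 16, 128/3, 320/3, 3328/15, 19456/45, 237568/315, …
ICs: h(0) = 1.

f: a_k = 1, 4, 8, 32/3, 32/3, 128/15, 256/45, 1024/315, …
Change of var in L_f (x↦r) gives L₀.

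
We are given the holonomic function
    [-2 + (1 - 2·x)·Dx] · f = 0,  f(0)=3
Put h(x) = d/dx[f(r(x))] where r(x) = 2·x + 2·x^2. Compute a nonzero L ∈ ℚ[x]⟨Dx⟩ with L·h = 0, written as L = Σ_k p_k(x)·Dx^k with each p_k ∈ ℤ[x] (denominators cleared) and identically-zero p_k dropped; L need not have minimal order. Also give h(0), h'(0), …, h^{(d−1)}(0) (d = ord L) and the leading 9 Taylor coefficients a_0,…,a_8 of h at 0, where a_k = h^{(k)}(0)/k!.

L = (10 + 24·x + 24·x^2) + (-1 + 2·x + 12·x^2 + 8·x^3)·Dx  (order 1).
h: a_k = 12, 120, 864, 5568, 33600, 194688, 1096704, 6051840, 32873472, …
ICs: h(0) = 12.

f: a_k = 3, 6, 12, 24, 48, 96, 192, 384, 768, …
L₀ from L_f via x↦r, Dx↦r'^{-1}Dx.
h=h₀': d/dx-closure on L₀ ⇒ L.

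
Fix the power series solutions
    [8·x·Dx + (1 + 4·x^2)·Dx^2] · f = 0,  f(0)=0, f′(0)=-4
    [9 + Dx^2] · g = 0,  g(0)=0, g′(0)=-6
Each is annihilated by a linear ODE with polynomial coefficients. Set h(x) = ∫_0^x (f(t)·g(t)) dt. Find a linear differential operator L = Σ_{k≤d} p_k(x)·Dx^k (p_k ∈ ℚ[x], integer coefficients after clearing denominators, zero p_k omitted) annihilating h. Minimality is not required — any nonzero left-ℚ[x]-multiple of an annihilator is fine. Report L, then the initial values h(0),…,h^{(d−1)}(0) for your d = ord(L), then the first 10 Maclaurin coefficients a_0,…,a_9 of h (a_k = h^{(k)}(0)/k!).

L = (2925 + 31536·x^2 + 95904·x^4 + 186624·x^6 + 186624·x^8)·Dx + (2448·x + 20160·x^3 + 62208·x^5 + 82944·x^7)·Dx^2 + (442 + 5088·x^2 + 19008·x^4 + 41472·x^6 + 41472·x^8)·Dx^3 + (272·x + 2240·x^3 + 6912·x^5 + 9216·x^7)·Dx^4 + (13 + 176·x^2 + 928·x^4 + 2304·x^6 + 2304·x^8)·Dx^5  (order 5).
h: a_k = 0, 0, 0, 8, 0, -68/5, 0, 141/7, 0, -1199/30, …
ICs: h(0) = 0, h′(0) = 0, h′′(0) = 0, h′′′(0) = 48, h′′′′(0) = 0.

f: a_k = 0, -4, 0, 16/3, 0, -64/5, 0, 256/7, 0, -1024/9, …
g: a_k = 0, -6, 0, 9, 0, -81/20, 0, 243/280, 0, -243/2240, …
Sym-product of L_f,L_g gives L₀ (≤ ord 4).
Integrate: L := L₀·Dx.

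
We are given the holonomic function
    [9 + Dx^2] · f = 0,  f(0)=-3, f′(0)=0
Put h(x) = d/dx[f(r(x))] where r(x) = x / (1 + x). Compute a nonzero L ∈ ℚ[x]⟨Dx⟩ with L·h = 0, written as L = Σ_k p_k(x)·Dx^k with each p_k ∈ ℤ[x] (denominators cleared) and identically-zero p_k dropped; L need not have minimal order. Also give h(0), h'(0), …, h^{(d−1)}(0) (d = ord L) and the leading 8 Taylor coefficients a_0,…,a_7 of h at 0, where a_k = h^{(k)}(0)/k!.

f: a_k = -3, 0, 27/2, 0, -81/8, 0, 243/80, 0, …
Change of var in L_f (x↦r) gives L₀.
Differentiate: ansatz ord ≤ ord L₀ ⇒ L.
L = (15 + 12·x + 6·x^2) + (6 + 18·x + 18·x^2 + 6·x^3)·Dx + (1 + 4·x + 6·x^2 + 4·x^3 + x^4)·Dx^2  (order 2).
h: a_k = 0, 27, -81, 243/2, -135/2, -7371/40, 28917/40, -880659/560, …
ICs: h(0) = 0, h′(0) = 27.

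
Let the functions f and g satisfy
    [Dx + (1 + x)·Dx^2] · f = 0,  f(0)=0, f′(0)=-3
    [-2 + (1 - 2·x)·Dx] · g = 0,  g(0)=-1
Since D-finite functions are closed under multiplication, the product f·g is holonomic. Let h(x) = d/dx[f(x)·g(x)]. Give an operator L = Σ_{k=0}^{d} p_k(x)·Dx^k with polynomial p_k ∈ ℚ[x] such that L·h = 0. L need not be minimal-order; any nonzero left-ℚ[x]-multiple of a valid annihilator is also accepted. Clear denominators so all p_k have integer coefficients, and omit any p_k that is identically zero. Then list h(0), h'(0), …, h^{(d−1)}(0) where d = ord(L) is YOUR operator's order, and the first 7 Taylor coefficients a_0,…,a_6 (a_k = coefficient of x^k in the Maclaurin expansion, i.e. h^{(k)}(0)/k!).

L = 8 + (4 + 10·x)·Dx + (-1 + x + 2·x^2)·Dx^2  (order 2).
h: a_k = 3, 9, 30, 77, 391/2, 2331/5, 5454/5, …
ICs: h(0) = 3, h′(0) = 9.

f: a_k = 0, -3, 3/2, -1, 3/4, -3/5, 1/2, …
g: a_k = -1, -2, -4, -8, -16, -32, -64, …
Product ⇒ symmetric product L₀, ord ≤ 2.
h₀' ⇒ L via d/dx closure of L₀.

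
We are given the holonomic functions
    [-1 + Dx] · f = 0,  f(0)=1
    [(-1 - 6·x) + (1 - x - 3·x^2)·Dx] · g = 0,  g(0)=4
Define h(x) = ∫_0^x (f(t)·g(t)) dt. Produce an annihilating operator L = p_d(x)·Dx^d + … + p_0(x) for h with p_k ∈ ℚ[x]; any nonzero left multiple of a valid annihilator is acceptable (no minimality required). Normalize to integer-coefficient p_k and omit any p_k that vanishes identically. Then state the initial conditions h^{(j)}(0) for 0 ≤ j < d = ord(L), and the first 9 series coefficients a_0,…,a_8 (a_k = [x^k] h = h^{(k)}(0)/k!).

L = (2 + 5·x - 3·x^2)·Dx + (-1 + x + 3·x^2)·Dx^2  (order 2).
h: a_k = 0, 4, 4, 22/3, 35/3, 677/30, 3793/90, 106447/1260, 850483/5040, …
ICs: h(0) = 0, h′(0) = 4.

f: a_k = 1, 1, 1/2, 1/6, 1/24, 1/120, 1/720, 1/5040, 1/40320, …
g: a_k = 4, 4, 16, 28, 76, 160, 388, 868, 2032, …
Sym-product of L_f,L_g gives L₀ (≤ ord 1).
h=∫h₀ ⇒ L = L₀·Dx.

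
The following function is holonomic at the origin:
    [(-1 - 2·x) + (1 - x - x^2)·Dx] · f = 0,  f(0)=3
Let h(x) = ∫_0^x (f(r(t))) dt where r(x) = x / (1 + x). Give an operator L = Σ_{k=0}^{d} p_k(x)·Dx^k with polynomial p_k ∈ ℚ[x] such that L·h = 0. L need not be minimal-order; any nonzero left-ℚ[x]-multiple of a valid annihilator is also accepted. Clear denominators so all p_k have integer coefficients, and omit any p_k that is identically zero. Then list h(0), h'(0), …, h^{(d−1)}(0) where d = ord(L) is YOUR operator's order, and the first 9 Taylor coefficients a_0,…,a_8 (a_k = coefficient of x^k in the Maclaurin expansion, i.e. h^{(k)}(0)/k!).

f: a_k = 3, 3, 6, 9, 15, 24, 39, 63, 102, …
L₀ from L_f via x↦r, Dx↦r'^{-1}Dx.
Integrate: L := L₀·Dx.
L = (1 + 3·x)·Dx + (-1 - 2·x + x^3)·Dx^2  (order 2).
h: a_k = 0, 3, 3/2, 1, 0, 3/5, -1/2, 6/7, -9/8, …
ICs: h(0) = 0, h′(0) = 3.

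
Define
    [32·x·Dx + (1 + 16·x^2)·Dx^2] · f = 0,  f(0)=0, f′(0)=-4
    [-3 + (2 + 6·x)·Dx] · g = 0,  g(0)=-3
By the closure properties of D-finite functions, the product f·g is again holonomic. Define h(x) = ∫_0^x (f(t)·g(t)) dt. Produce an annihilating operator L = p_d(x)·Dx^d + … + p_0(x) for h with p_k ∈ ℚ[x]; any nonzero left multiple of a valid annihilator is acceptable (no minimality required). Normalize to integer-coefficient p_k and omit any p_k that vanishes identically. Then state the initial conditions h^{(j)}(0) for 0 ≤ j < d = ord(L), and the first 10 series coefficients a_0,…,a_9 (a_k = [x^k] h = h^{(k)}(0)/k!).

L = (27 - 192·x - 144·x^2)·Dx + (-12 + 92·x + 576·x^2 + 576·x^3)·Dx^2 + (4 + 24·x + 100·x^2 + 384·x^3 + 576·x^4)·Dx^3  (order 3).
h: a_k = 0, 0, 6, 6, -155/8, -303/20, 34583/320, 285867/2240, -68900757/71680, -18911861/17920, …
ICs: h(0) = 0, h′(0) = 0, h′′(0) = 12.

f: a_k = 0, -4, 0, 64/3, 0, -1024/5, 0, 16384/7, 0, -262144/9, …
g: a_k = -3, -9/2, 27/8, -81/16, 1215/128, -5103/256, 45927/1024, -216513/2048, 8444007/32768, -42220035/65536, …
f·g: L₀ = L_f ⊗_s L_g, ord ≤ 2·1.
h=∫h₀ ⇒ L = L₀·Dx.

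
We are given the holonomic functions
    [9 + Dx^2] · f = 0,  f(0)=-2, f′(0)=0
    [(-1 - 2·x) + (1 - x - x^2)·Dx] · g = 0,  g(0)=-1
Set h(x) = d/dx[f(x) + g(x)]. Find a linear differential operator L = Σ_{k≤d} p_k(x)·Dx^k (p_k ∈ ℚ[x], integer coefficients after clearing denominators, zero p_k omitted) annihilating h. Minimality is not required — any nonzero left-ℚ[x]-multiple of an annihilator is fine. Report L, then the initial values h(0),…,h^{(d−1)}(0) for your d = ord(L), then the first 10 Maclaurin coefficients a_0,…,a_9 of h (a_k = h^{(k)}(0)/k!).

f: a_k = -2, 0, 9, 0, -27/4, 0, 81/40, 0, -729/2240, 0, …
g: a_k = -1, -1, -2, -3, -5, -8, -13, -21, -34, -55, …
f+g: L₀ = lclm(L_f,L_g), ord ≤ 2+1.
Differentiate: ansatz ord ≤ ord L₀ ⇒ L.
L = (468 + 1026·x + 1170·x^2 + 450·x^3 + 630·x^4 + 486·x^5 + 162·x^6) + (-81 - 63·x + 252·x^2 + 45·x^3 - 90·x^4 + 153·x^5 + 189·x^6 + 54·x^7)·Dx + (52 + 114·x + 130·x^2 + 50·x^3 + 70·x^4 + 54·x^5 + 18·x^6)·Dx^2 + (-9 - 7·x + 28·x^2 + 5·x^3 - 10·x^4 + 17·x^5 + 21·x^6 + 6·x^7)·Dx^3  (order 3).
h: a_k = -1, 14, -9, -47, -40, -1317/20, -147, -76889/280, -495, -1992871/2240, …
ICs: h(0) = -1, h′(0) = 14, h′′(0) = -18.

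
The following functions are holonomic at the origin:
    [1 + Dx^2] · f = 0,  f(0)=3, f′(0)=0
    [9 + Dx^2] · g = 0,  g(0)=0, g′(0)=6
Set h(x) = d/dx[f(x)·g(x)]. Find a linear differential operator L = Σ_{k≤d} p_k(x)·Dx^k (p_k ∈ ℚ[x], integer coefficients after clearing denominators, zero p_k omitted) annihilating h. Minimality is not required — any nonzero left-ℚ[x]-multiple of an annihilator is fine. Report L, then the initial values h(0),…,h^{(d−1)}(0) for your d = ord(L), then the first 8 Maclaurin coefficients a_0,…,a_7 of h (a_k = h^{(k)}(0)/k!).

L = 64 + 20·Dx^2 + Dx^4  (order 4).
h: a_k = 18, 0, -108, 0, 132, 0, -344/5, 0, …
ICs: h(0) = 18, h′(0) = 0, h′′(0) = -216, h′′′(0) = 0.

f: a_k = 3, 0, -3/2, 0, 1/8, 0, -1/240, 0, …
g: a_k = 0, 6, 0, -9, 0, 81/20, 0, -243/280, …
L₀ := L_f ⊗_s L_g (sym. prod.), ord ≤ 4.
Derive L from L₀ (diff closure).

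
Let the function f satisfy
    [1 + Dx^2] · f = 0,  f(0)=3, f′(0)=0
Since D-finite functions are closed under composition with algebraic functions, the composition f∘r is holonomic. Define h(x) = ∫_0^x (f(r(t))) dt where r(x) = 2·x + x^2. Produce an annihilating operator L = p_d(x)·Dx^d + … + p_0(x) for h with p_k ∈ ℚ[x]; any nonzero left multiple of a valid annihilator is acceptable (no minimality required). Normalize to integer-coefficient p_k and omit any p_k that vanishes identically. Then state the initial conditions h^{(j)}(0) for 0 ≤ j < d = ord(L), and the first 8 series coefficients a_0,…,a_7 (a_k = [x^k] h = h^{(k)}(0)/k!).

f: a_k = 3, 0, -3/2, 0, 1/8, 0, -1/240, 0, …
L₀ from L_f via x↦r, Dx↦r'^{-1}Dx.
h=∫₀ˣh₀: take L = L₀·Dx.
L = (4 + 12·x + 12·x^2 + 4·x^3)·Dx - Dx^2 + (1 + x)·Dx^3  (order 3).
h: a_k = 0, 3, 0, -2, -3/2, 1/10, 2/3, 41/105, …
ICs: h(0) = 0, h′(0) = 3, h′′(0) = 0.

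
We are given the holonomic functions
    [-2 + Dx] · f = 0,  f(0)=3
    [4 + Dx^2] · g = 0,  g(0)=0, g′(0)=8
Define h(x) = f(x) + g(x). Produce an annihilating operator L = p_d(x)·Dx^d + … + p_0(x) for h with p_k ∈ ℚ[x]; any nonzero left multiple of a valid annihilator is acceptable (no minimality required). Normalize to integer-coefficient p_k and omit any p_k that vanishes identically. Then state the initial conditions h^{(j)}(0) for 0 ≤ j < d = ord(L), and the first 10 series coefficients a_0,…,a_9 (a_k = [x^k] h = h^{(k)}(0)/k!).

f: a_k = 3, 6, 6, 4, 2, 4/5, 4/15, 8/105, 2/105, 4/945, …
g: a_k = 0, 8, 0, -16/3, 0, 16/15, 0, -32/315, 0, 16/2835, …
h₀=f+g: left-lcm gives L₀, ord ≤ 3.
L = -8 + 4·Dx - 2·Dx^2 + Dx^3  (order 3).
h: a_k = 3, 14, 6, -4/3, 2, 28/15, 4/15, -8/315, 2/105, 4/405, …
ICs: h(0) = 3, h′(0) = 14, h′′(0) = 12.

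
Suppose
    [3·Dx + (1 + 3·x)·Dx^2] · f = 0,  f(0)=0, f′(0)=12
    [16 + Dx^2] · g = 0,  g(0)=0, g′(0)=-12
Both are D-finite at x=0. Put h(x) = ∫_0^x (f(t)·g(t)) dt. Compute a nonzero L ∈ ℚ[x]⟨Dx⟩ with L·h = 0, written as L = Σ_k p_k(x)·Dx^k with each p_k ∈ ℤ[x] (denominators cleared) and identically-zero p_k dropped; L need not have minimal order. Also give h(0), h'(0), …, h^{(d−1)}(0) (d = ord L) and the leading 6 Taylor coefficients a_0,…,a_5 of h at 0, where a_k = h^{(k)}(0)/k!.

f: a_k = 0, 12, -18, 36, -81, 972/5, …
g: a_k = 0, -12, 0, 32, 0, -128/5, …
L₀ := L_f ⊗_s L_g (sym. prod.), ord ≤ 4.
h=∫h₀ ⇒ L = L₀·Dx.
L = (2272 + 127488·x + 781056·x^2 + 1769472·x^3 + 1327104·x^4)·Dx + (4416 + 50112·x + 165888·x^2 + 165888·x^3)·Dx^2 + (1022 + 19392·x + 102816·x^2 + 221184·x^3 + 165888·x^4)·Dx^3 + (276 + 3132·x + 10368·x^2 + 10368·x^3)·Dx^4 + (55 + 714·x + 3375·x^2 + 6912·x^3 + 5184·x^4)·Dx^5  (order 5).
h: a_k = 0, 0, 0, -48, 54, -48/5, …
ICs: h(0) = 0, h′(0) = 0, h′′(0) = 0, h′′′(0) = -288, h′′′′(0) = 1296.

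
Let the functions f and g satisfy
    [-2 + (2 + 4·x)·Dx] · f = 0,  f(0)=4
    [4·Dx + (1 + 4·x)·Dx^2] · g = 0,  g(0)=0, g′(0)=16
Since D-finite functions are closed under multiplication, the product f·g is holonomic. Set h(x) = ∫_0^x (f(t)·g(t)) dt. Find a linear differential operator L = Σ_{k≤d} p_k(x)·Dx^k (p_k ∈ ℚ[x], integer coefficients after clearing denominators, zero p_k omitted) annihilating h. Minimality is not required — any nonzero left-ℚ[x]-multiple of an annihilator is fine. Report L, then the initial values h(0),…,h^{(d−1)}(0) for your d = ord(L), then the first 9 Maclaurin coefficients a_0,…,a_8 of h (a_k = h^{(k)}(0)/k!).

L = (-1 + 4·x)·Dx + (2 + 4·x)·Dx^2 + (1 + 8·x + 20·x^2 + 16·x^3)·Dx^3  (order 3).
h: a_k = 0, 0, 32, -64/3, 136/3, -352/3, 14836/45, -34136/35, 209709/70, …
ICs: h(0) = 0, h′(0) = 0, h′′(0) = 64.

f: a_k = 4, 4, -2, 2, -5/2, 7/2, -21/4, 33/4, -429/32, …
g: a_k = 0, 16, -32, 256/3, -256, 4096/5, -8192/3, 65536/7, -32768, …
Sym-product of L_f,L_g gives L₀ (≤ ord 2).
h=∫₀ˣh₀: take L = L₀·Dx.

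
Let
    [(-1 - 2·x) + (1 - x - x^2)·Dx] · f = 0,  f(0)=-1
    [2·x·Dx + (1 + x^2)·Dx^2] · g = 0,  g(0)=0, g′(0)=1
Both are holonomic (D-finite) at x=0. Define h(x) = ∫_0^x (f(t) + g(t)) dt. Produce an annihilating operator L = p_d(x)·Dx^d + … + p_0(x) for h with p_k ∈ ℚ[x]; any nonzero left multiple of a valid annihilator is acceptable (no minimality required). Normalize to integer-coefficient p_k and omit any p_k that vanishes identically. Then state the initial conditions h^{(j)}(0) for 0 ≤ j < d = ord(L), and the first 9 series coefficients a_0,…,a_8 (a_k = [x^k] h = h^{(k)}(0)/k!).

L = (-4 + 16·x + 64·x^2 + 72·x^3 + 66·x^4 + 6·x^6)·Dx^2 + (10 + 24·x + 28·x^2 + 60·x^3 + 65·x^4 + 50·x^5 + 3·x^6 + 6·x^7)·Dx^3 + (-2 - 2·x - 2·x^2 + 8·x^3 + 5·x^4 + 11·x^5 + 6·x^6 + x^7 + x^8)·Dx^4  (order 4).
h: a_k = 0, -1, 0, -2/3, -5/6, -1, -13/10, -13/7, -37/14, …
ICs: h(0) = 0, h′(0) = -1, h′′(0) = 0, h′′′(0) = -4.

f: a_k = -1, -1, -2, -3, -5, -8, -13, -21, -34, …
g: a_k = 0, 1, 0, -1/3, 0, 1/5, 0, -1/7, 0, …
f+g: L₀ = lclm(L_f,L_g), ord ≤ 1+2.
∫: right-multiply L₀ by Dx.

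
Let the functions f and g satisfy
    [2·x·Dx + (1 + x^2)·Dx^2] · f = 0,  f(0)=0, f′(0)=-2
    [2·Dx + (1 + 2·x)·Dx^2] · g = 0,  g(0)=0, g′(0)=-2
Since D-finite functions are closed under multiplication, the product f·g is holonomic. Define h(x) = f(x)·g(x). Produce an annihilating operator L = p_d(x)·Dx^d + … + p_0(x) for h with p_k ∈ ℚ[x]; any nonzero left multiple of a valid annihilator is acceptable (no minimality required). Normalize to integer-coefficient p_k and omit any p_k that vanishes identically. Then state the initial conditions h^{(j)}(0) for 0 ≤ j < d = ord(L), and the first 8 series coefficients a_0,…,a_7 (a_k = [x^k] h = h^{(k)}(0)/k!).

L = (24 + 80·x + 88·x^2 + 240·x^3 + 240·x^4 + 208·x^5 + 16·x^7)·Dx + (12 + 80·x + 332·x^2 + 608·x^3 + 880·x^4 + 744·x^5 + 560·x^6 + 24·x^7 + 56·x^8)·Dx^2 + (12 + 52·x + 168·x^2 + 372·x^3 + 516·x^4 + 564·x^5 + 384·x^6 + 276·x^7 + 24·x^8 + 32·x^9)·Dx^3 + (2 + 12·x + 34·x^2 + 64·x^3 + 87·x^4 + 96·x^5 + 84·x^6 + 48·x^7 + 33·x^8 + 4·x^9 + 4·x^10)·Dx^4  (order 4).
h: a_k = 0, 0, 4, -4, 4, -20/3, 532/45, -292/15, …
ICs: h(0) = 0, h′(0) = 0, h′′(0) = 8, h′′′(0) = -24.

f: a_k = 0, -2, 0, 2/3, 0, -2/5, 0, 2/7, …
g: a_k = 0, -2, 2, -8/3, 4, -32/5, 32/3, -128/7, …
f·g: L₀ = L_f ⊗_s L_g, ord ≤ 2·2.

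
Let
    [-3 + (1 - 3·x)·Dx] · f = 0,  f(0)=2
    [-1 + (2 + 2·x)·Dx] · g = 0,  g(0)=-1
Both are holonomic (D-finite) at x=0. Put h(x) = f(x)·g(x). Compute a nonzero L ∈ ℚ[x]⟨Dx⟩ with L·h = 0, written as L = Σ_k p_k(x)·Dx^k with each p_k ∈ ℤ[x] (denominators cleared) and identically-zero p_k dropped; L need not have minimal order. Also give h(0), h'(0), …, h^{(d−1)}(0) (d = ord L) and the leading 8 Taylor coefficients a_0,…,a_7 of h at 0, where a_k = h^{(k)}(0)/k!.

L = (7 + 3·x) + (-2 + 4·x + 6·x^2)·Dx  (order 1).
h: a_k = -2, -7, -83/4, -499/8, -11971/64, -71833/128, -861975/512, -5171883/1024, …
ICs: h(0) = -2.

f: a_k = 2, 6, 18, 54, 162, 486, 1458, 4374, …
g: a_k = -1, -1/2, 1/8, -1/16, 5/128, -7/256, 21/1024, -33/2048, …
Product ⇒ symmetric product L₀, ord ≤ 1.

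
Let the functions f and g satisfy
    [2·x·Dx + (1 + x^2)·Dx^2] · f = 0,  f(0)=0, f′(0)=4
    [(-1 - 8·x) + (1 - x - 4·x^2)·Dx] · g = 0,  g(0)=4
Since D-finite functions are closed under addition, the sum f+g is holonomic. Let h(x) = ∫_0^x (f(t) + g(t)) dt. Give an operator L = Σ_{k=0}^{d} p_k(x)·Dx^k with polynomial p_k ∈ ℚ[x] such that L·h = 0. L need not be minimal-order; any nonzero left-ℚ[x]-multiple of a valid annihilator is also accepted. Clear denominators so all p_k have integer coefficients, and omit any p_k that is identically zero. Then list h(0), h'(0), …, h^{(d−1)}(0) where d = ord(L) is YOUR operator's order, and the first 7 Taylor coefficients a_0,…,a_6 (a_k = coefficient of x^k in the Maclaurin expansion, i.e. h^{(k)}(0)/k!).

L = (10 - 40·x - 478·x^2 - 864·x^3 - 2496·x^4 - 384·x^6)·Dx^2 + (-28 - 246·x - 316·x^2 - 1182·x^3 - 752·x^4 - 2048·x^5 - 48·x^6 - 384·x^7)·Dx^3 + (5 + 8·x + 32·x^2 - 104·x^3 - 197·x^4 - 128·x^5 - 288·x^6 - 16·x^7 - 64·x^8)·Dx^4  (order 4).
h: a_k = 0, 4, 4, 20/3, 26/3, 116/5, 652/15, …
ICs: h(0) = 0, h′(0) = 4, h′′(0) = 8, h′′′(0) = 40.

f: a_k = 0, 4, 0, -4/3, 0, 4/5, 0, …
g: a_k = 4, 4, 20, 36, 116, 260, 724, …
h₀=f+g: left-lcm gives L₀, ord ≤ 3.
Integrate: L := L₀·Dx.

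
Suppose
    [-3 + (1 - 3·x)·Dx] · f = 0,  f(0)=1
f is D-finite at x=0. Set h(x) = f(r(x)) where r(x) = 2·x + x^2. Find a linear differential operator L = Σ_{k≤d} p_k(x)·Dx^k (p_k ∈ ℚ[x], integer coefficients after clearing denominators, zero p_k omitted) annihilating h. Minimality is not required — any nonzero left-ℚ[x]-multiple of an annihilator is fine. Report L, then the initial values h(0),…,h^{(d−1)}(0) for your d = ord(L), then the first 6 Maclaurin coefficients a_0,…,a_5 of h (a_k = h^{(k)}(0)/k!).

L = (6 + 6·x) + (-1 + 6·x + 3·x^2)·Dx  (order 1).
h: a_k = 1, 6, 39, 252, 1629, 10530, …
ICs: h(0) = 1.

f: a_k = 1, 3, 9, 27, 81, 243, …
L₀ from L_f via x↦r, Dx↦r'^{-1}Dx.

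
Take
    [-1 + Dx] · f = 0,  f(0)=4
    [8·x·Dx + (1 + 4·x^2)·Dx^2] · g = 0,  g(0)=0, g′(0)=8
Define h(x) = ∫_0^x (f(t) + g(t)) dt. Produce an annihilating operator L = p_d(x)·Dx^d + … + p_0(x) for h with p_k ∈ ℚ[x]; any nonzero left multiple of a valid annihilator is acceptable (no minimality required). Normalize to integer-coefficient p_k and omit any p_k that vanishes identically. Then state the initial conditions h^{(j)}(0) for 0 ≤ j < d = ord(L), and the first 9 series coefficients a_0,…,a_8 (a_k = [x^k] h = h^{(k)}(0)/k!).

f: a_k = 4, 4, 2, 2/3, 1/6, 1/30, 1/180, 1/1260, 1/10080, …
g: a_k = 0, 8, 0, -32/3, 0, 128/5, 0, -512/7, 0, …
f+g: L₀ = lclm(L_f,L_g), ord ≤ 1+2.
Integrate: L := L₀·Dx.
L = (8 - 8·x - 96·x^2 - 32·x^3)·Dx^2 + (-9 + 88·x^2 - 16·x^4)·Dx^3 + (1 + 8·x + 8·x^2 + 32·x^3 + 16·x^4)·Dx^4  (order 4).
h: a_k = 0, 4, 6, 2/3, -5/2, 1/30, 769/180, 1/1260, -92159/10080, …
ICs: h(0) = 0, h′(0) = 4, h′′(0) = 12, h′′′(0) = 4.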